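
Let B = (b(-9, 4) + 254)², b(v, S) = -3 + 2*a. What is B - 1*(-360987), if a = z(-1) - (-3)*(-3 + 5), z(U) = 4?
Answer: 434428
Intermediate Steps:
a = 10 (a = 4 - (-3)*(-3 + 5) = 4 - (-3)*2 = 4 - 1*(-6) = 4 + 6 = 10)
b(v, S) = 17 (b(v, S) = -3 + 2*10 = -3 + 20 = 17)
B = 73441 (B = (17 + 254)² = 271² = 73441)
B - 1*(-360987) = 73441 - 1*(-360987) = 73441 + 360987 = 434428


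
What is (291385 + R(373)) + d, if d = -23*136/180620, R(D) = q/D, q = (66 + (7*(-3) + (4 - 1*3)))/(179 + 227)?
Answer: 996271902527632/3419091445 ≈ 2.9139e+5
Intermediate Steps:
q = 23/203 (q = (66 + (-21 + (4 - 3)))/406 = (66 + (-21 + 1))*(1/406) = (66 - 20)*(1/406) = 46*(1/406) = 23/203 ≈ 0.11330)
R(D) = 23/(203*D)
d = -782/45155 (d = -3128*1/180620 = -782/45155 ≈ -0.017318)
(291385 + R(373)) + d = (291385 + (23/203)/373) - 782/45155 = (291385 + (23/203)*(1/373)) - 782/45155 = (291385 + 23/75719) - 782/45155 = 22063380838/75719 - 782/45155 = 996271902527632/3419091445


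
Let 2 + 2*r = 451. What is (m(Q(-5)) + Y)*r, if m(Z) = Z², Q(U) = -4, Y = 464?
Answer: 107760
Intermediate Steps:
r = 449/2 (r = -1 + (½)*451 = -1 + 451/2 = 449/2 ≈ 224.50)
(m(Q(-5)) + Y)*r = ((-4)² + 464)*(449/2) = (16 + 464)*(449/2) = 480*(449/2) = 107760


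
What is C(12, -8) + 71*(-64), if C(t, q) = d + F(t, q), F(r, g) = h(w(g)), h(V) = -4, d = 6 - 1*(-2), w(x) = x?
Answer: -4540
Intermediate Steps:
d = 8 (d = 6 + 2 = 8)
F(r, g) = -4
C(t, q) = 4 (C(t, q) = 8 - 4 = 4)
C(12, -8) + 71*(-64) = 4 + 71*(-64) = 4 - 4544 = -4540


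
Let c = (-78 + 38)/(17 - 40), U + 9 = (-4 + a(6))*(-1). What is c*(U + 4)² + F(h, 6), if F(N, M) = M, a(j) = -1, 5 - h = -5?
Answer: 6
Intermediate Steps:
h = 10 (h = 5 - 1*(-5) = 5 + 5 = 10)
U = -4 (U = -9 + (-4 - 1)*(-1) = -9 - 5*(-1) = -9 + 5 = -4)
c = 40/23 (c = -40/(-23) = -40*(-1/23) = 40/23 ≈ 1.7391)
c*(U + 4)² + F(h, 6) = 40*(-4 + 4)²/23 + 6 = (40/23)*0² + 6 = (40/23)*0 + 6 = 0 + 6 = 6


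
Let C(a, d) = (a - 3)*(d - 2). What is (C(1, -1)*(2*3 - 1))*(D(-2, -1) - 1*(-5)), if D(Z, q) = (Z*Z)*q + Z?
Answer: -30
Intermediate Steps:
D(Z, q) = Z + q*Z² (D(Z, q) = Z²*q + Z = q*Z² + Z = Z + q*Z²)
C(a, d) = (-3 + a)*(-2 + d)
(C(1, -1)*(2*3 - 1))*(D(-2, -1) - 1*(-5)) = ((6 - 3*(-1) - 2*1 + 1*(-1))*(2*3 - 1))*(-2*(1 - 2*(-1)) - 1*(-5)) = ((6 + 3 - 2 - 1)*(6 - 1))*(-2*(1 + 2) + 5) = (6*5)*(-2*3 + 5) = 30*(-6 + 5) = 30*(-1) = -30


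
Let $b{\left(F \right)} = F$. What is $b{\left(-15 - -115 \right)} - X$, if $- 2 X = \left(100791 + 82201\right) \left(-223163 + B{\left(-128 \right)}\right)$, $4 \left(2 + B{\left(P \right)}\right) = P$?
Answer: $-20421632612$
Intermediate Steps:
$B{\left(P \right)} = -2 + \frac{P}{4}$
$X = 20421632712$ ($X = - \frac{\left(100791 + 82201\right) \left(-223163 + \left(-2 + \frac{1}{4} \left(-128\right)\right)\right)}{2} = - \frac{182992 \left(-223163 - 34\right)}{2} = - \frac{182992 \left(-223197\right)}{2} = \left(- \frac{1}{2}\right) \left(-40843265424\right) = 20421632712$)
$b{\left(-15 - -115 \right)} - X = \left(-15 - -115\right) - 20421632712 = \left(-15 + 115\right) - 20421632712 = 100 - 20421632712 = -20421632612$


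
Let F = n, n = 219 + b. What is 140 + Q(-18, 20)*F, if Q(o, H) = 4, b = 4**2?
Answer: 1080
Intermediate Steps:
b = 16
n = 235 (n = 219 + 16 = 235)
F = 235
140 + Q(-18, 20)*F = 140 + 4*235 = 140 + 940 = 1080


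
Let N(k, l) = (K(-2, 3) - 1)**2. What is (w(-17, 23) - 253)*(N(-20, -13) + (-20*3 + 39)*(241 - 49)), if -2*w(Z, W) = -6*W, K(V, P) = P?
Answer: 741152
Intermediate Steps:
w(Z, W) = 3*W (w(Z, W) = -(-3)*W = 3*W)
N(k, l) = 4 (N(k, l) = (3 - 1)**2 = 2**2 = 4)
(w(-17, 23) - 253)*(N(-20, -13) + (-20*3 + 39)*(241 - 49)) = (3*23 - 253)*(4 + (-20*3 + 39)*(241 - 49)) = (69 - 253)*(4 + (-60 + 39)*192) = -184*(4 - 21*192) = -184*(4 - 4032) = -184*(-4028) = 741152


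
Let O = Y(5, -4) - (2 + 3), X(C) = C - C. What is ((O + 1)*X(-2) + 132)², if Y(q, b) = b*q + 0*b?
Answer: 17424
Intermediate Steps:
Y(q, b) = b*q (Y(q, b) = b*q + 0 = b*q)
X(C) = 0
O = -25 (O = -4*5 - (2 + 3) = -20 - 1*5 = -20 - 5 = -25)
((O + 1)*X(-2) + 132)² = ((-25 + 1)*0 + 132)² = (-24*0 + 132)² = (0 + 132)² = 132² = 17424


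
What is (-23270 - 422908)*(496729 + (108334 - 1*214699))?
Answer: -174171828792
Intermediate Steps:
(-23270 - 422908)*(496729 + (108334 - 1*214699)) = -446178*(496729 + (108334 - 214699)) = -446178*(496729 - 106365) = -446178*390364 = -174171828792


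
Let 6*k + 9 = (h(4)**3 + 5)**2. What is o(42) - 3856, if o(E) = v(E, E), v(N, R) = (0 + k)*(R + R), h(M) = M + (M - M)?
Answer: 62672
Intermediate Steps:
h(M) = M (h(M) = M + 0 = M)
k = 792 (k = -3/2 + (4**3 + 5)**2/6 = -3/2 + (64 + 5)**2/6 = -3/2 + (1/6)*69**2 = -3/2 + (1/6)*4761 = -3/2 + 1587/2 = 792)
v(N, R) = 1584*R (v(N, R) = (0 + 792)*(R + R) = 792*(2*R) = 1584*R)
o(E) = 1584*E
o(42) - 3856 = 1584*42 - 3856 = 66528 - 3856 = 62672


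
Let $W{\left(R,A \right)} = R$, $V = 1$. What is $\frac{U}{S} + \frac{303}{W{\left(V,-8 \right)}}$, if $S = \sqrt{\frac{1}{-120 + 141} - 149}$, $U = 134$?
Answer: $303 - \frac{67 i \sqrt{16422}}{782} \approx 303.0 - 10.979 i$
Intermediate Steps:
$S = \frac{2 i \sqrt{16422}}{21}$ ($S = \sqrt{\frac{1}{21} - 149} = \sqrt{- \frac{3128}{21}} = \frac{2 i \sqrt{16422}}{21} \approx 12.205 i$)
$\frac{U}{S} + \frac{303}{W{\left(V,-8 \right)}} = \frac{134}{\frac{2}{21} i \sqrt{16422}} + \frac{303}{1} = 134 \left(- \frac{i \sqrt{16422}}{1564}\right) + 303 \cdot 1 = - \frac{67 i \sqrt{16422}}{782} + 303 = 303 - \frac{67 i \sqrt{16422}}{782}$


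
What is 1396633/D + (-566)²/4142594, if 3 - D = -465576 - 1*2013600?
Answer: 3289951676863/5135116025163 ≈ 0.64068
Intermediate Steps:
D = 2479179 (D = 3 - (-465576 - 1*2013600) = 3 - (-465576 - 2013600) = 3 - 1*(-2479176) = 3 + 2479176 = 2479179)
1396633/D + (-566)²/4142594 = 1396633/2479179 + (-566)²/4142594 = 1396633*(1/2479179) + 320356*(1/4142594) = 1396633/2479179 + 160178/2071297 = 3289951676863/5135116025163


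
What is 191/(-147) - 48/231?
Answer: -2437/1617 ≈ -1.5071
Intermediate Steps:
191/(-147) - 48/231 = 191*(-1/147) - 48*1/231 = -191/147 - 16/77 = -2437/1617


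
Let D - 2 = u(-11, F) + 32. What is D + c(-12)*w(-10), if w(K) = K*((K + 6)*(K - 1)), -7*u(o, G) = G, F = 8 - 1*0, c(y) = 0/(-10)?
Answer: 230/7 ≈ 32.857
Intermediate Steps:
c(y) = 0 (c(y) = 0*(-1/10) = 0)
F = 8 (F = 8 + 0 = 8)
u(o, G) = -G/7
w(K) = K*(-1 + K)*(6 + K) (w(K) = K*((6 + K)*(-1 + K)) = K*((-1 + K)*(6 + K)) = K*(-1 + K)*(6 + K))
D = 230/7 (D = 2 + (-1/7*8 + 32) = 2 + (-8/7 + 32) = 2 + 216/7 = 230/7 ≈ 32.857)
D + c(-12)*w(-10) = 230/7 + 0*(-10*(-6 + (-10)**2 + 5*(-10))) = 230/7 + 0*(-10*(-6 + 100 - 50)) = 230/7 + 0*(-10*44) = 230/7 + 0*(-440) = 230/7 + 0 = 230/7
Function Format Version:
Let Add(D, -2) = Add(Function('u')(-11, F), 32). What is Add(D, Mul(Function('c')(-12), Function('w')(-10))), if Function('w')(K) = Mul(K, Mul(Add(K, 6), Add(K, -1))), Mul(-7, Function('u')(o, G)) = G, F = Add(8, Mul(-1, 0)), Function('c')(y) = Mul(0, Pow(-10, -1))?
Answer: Rational(230, 7) ≈ 32.857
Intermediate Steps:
Function('c')(y) = 0 (Function('c')(y) = Mul(0, Rational(-1, 10)) = 0)
F = 8 (F = Add(8, 0) = 8)
Function('u')(o, G) = Mul(Rational(-1, 7), G)
Function('w')(K) = Mul(K, Add(-1, K), Add(6, K)) (Function('w')(K) = Mul(K, Mul(Add(6, K), Add(-1, K))) = Mul(K, Mul(Add(-1, K), Add(6, K))) = Mul(K, Add(-1, K), Add(6, K)))
D = Rational(230, 7) (D = Add(2, Add(Mul(Rational(-1, 7), 8), 32)) = Add(2, Add(Rational(-8, 7), 32)) = Add(2, Rational(216, 7)) = Rational(230, 7) ≈ 32.857)
Add(D, Mul(Function('c')(-12), Function('w')(-10))) = Add(Rational(230, 7), Mul(0, Mul(-10, Add(-6, Pow(-10, 2), Mul(5, -10))))) = Add(Rational(230, 7), Mul(0, Mul(-10, Add(-6, 100, -50)))) = Add(Rational(230, 7), Mul(0, Mul(-10, 44))) = Add(Rational(230, 7), Mul(0, -440)) = Add(Rational(230, 7), 0) = Rational(230, 7)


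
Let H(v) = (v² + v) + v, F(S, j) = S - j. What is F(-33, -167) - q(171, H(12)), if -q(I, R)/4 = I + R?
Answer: 1490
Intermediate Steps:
H(v) = v² + 2*v (H(v) = (v + v²) + v = v² + 2*v)
q(I, R) = -4*I - 4*R (q(I, R) = -4*(I + R) = -4*I - 4*R)
F(-33, -167) - q(171, H(12)) = (-33 - 1*(-167)) - (-4*171 - 48*(2 + 12)) = (-33 + 167) - (-684 - 48*14) = 134 - (-684 - 4*168) = 134 - (-684 - 672) = 134 - 1*(-1356) = 134 + 1356 = 1490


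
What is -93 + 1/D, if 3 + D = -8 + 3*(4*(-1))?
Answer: -2140/23 ≈ -93.043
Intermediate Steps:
D = -23 (D = -3 + (-8 + 3*(4*(-1))) = -3 + (-8 + 3*(-4)) = -3 + (-8 - 12) = -3 - 20 = -23)
-93 + 1/D = -93 + 1/(-23) = -93 - 1/23 = -2140/23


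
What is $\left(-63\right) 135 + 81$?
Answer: $-8424$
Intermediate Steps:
$\left(-63\right) 135 + 81 = -8505 + 81 = -8424$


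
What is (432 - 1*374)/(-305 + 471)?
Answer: 29/83 ≈ 0.34940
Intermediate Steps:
(432 - 1*374)/(-305 + 471) = (432 - 374)/166 = 58*(1/166) = 29/83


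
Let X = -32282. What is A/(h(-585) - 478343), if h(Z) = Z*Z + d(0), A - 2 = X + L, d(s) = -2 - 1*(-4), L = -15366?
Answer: 2647/7562 ≈ 0.35004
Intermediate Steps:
d(s) = 2 (d(s) = -2 + 4 = 2)
A = -47646 (A = 2 + (-32282 - 15366) = 2 - 47648 = -47646)
h(Z) = 2 + Z² (h(Z) = Z*Z + 2 = Z² + 2 = 2 + Z²)
A/(h(-585) - 478343) = -47646/((2 + (-585)²) - 478343) = -47646/((2 + 342225) - 478343) = -47646/(342227 - 478343) = -47646/(-136116) = -47646*(-1/136116) = 2647/7562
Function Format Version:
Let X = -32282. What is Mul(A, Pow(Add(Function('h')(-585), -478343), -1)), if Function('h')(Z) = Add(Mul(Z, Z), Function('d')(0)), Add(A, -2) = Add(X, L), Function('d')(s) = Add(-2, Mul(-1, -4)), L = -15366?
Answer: Rational(2647, 7562) ≈ 0.35004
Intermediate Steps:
Function('d')(s) = 2 (Function('d')(s) = Add(-2, 4) = 2)
A = -47646 (A = Add(2, Add(-32282, -15366)) = Add(2, -47648) = -47646)
Function('h')(Z) = Add(2, Pow(Z, 2)) (Function('h')(Z) = Add(Mul(Z, Z), 2) = Add(Pow(Z, 2), 2) = Add(2, Pow(Z, 2)))
Mul(A, Pow(Add(Function('h')(-585), -478343), -1)) = Mul(-47646, Pow(Add(Add(2, Pow(-585, 2)), -478343), -1)) = Mul(-47646, Pow(Add(Add(2, 342225), -478343), -1)) = Mul(-47646, Pow(Add(342227, -478343), -1)) = Mul(-47646, Pow(-136116, -1)) = Mul(-47646, Rational(-1, 136116)) = Rational(2647, 7562)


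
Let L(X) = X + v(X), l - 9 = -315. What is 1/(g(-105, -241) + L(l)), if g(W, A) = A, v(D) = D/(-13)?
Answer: -13/6805 ≈ -0.0019104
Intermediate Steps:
l = -306 (l = 9 - 315 = -306)
v(D) = -D/13 (v(D) = D*(-1/13) = -D/13)
L(X) = 12*X/13 (L(X) = X - X/13 = 12*X/13)
1/(g(-105, -241) + L(l)) = 1/(-241 + (12/13)*(-306)) = 1/(-241 - 3672/13) = 1/(-6805/13) = -13/6805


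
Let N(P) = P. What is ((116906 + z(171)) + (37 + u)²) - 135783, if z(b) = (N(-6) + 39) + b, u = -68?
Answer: -17712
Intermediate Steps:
z(b) = 33 + b (z(b) = (-6 + 39) + b = 33 + b)
((116906 + z(171)) + (37 + u)²) - 135783 = ((116906 + (33 + 171)) + (37 - 68)²) - 135783 = ((116906 + 204) + (-31)²) - 135783 = (117110 + 961) - 135783 = 118071 - 135783 = -17712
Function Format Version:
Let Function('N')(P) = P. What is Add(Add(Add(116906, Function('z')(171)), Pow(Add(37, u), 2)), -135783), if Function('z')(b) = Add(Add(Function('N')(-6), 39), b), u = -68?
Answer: -17712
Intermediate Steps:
Function('z')(b) = Add(33, b) (Function('z')(b) = Add(Add(-6, 39), b) = Add(33, b))
Add(Add(Add(116906, Function('z')(171)), Pow(Add(37, u), 2)), -135783) = Add(Add(Add(116906, Add(33, 171)), Pow(Add(37, -68), 2)), -135783) = Add(Add(Add(116906, 204), Pow(-31, 2)), -135783) = Add(Add(117110, 961), -135783) = Add(118071, -135783) = -17712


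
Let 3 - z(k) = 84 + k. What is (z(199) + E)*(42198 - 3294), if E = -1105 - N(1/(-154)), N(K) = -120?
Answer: -49213560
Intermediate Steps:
E = -985 (E = -1105 - 1*(-120) = -1105 + 120 = -985)
z(k) = -81 - k (z(k) = 3 - (84 + k) = 3 + (-84 - k) = -81 - k)
(z(199) + E)*(42198 - 3294) = ((-81 - 1*199) - 985)*(42198 - 3294) = ((-81 - 199) - 985)*38904 = (-280 - 985)*38904 = -1265*38904 = -49213560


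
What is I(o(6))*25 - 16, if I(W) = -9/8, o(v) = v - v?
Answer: -353/8 ≈ -44.125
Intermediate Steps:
o(v) = 0
I(W) = -9/8 (I(W) = -9*⅛ = -9/8)
I(o(6))*25 - 16 = -9/8*25 - 16 = -225/8 - 16 = -353/8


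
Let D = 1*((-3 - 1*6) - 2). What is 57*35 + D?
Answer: 1984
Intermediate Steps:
D = -11 (D = 1*((-3 - 6) - 2) = 1*(-9 - 2) = 1*(-11) = -11)
57*35 + D = 57*35 - 11 = 1995 - 11 = 1984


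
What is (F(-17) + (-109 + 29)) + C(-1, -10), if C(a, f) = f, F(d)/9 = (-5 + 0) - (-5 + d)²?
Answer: -4491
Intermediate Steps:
F(d) = -45 - 9*(-5 + d)² (F(d) = 9*((-5 + 0) - (-5 + d)²) = 9*(-5 - (-5 + d)²) = -45 - 9*(-5 + d)²)
(F(-17) + (-109 + 29)) + C(-1, -10) = ((-45 - 9*(-5 - 17)²) + (-109 + 29)) - 10 = ((-45 - 9*(-22)²) - 80) - 10 = ((-45 - 9*484) - 80) - 10 = ((-45 - 4356) - 80) - 10 = (-4401 - 80) - 10 = -4481 - 10 = -4491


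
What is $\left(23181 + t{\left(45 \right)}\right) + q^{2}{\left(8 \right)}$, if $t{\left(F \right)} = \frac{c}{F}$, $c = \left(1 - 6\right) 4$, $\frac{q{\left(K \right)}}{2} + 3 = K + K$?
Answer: $\frac{214709}{9} \approx 23857.0$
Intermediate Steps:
$q{\left(K \right)} = -6 + 4 K$ ($q{\left(K \right)} = -6 + 2 \left(K + K\right) = -6 + 2 \cdot 2 K = -6 + 4 K$)
$c = -20$ ($c = \left(-5\right) 4 = -20$)
$t{\left(F \right)} = - \frac{20}{F}$
$\left(23181 + t{\left(45 \right)}\right) + q^{2}{\left(8 \right)} = \left(23181 - \frac{20}{45}\right) + \left(-6 + 4 \cdot 8\right)^{2} = \left(23181 - \frac{4}{9}\right) + \left(-6 + 32\right)^{2} = \left(23181 - \frac{4}{9}\right) + 26^{2} = \frac{208625}{9} + 676 = \frac{214709}{9}$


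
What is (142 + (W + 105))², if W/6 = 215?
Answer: 2362369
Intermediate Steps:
W = 1290 (W = 6*215 = 1290)
(142 + (W + 105))² = (142 + (1290 + 105))² = (142 + 1395)² = 1537² = 2362369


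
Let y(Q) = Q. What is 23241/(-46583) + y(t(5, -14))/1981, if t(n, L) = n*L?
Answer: -7043033/13182989 ≈ -0.53425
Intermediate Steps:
t(n, L) = L*n
23241/(-46583) + y(t(5, -14))/1981 = 23241/(-46583) - 14*5/1981 = 23241*(-1/46583) - 70*1/1981 = -23241/46583 - 10/283 = -7043033/13182989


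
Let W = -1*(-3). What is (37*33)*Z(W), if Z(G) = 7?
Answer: 8547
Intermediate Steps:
W = 3
(37*33)*Z(W) = (37*33)*7 = 1221*7 = 8547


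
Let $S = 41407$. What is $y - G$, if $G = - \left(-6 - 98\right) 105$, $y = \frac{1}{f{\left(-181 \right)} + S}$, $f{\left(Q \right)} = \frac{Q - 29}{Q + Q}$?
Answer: $- \frac{81842910059}{7494772} \approx -10920.0$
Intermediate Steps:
$f{\left(Q \right)} = \frac{-29 + Q}{2 Q}$
$y = \frac{181}{7494772}$ ($y = \frac{1}{\frac{-29 - 181}{2 \left(-181\right)} + 41407} = \frac{1}{\frac{1}{2} \left(- \frac{1}{181}\right) \left(-210\right) + 41407} = \frac{1}{\frac{105}{181} + 41407} = \frac{1}{\frac{7494772}{181}} = \frac{181}{7494772} \approx 2.415 \cdot 10^{-5}$)
$G = 10920$ ($G = - \left(-104\right) 105 = \left(-1\right) \left(-10920\right) = 10920$)
$y - G = \frac{181}{7494772} - 10920 = - \frac{81842910059}{7494772}$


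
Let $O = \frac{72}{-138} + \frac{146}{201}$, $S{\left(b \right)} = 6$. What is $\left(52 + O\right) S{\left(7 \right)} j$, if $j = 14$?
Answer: $\frac{6757576}{1541} \approx 4385.2$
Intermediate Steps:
$O = \frac{946}{4623}$ ($O = 72 \left(- \frac{1}{138}\right) + 146 \cdot \frac{1}{201} = - \frac{12}{23} + \frac{146}{201} = \frac{946}{4623} \approx 0.20463$)
$\left(52 + O\right) S{\left(7 \right)} j = \left(52 + \frac{946}{4623}\right) 6 \cdot 14 = \frac{241342}{4623} \cdot 84 = \frac{6757576}{1541}$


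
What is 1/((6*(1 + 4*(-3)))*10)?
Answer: -1/660 ≈ -0.0015152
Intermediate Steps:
1/((6*(1 + 4*(-3)))*10) = 1/((6*(1 - 12))*10) = 1/((6*(-11))*10) = 1/(-66*10) = 1/(-660) = -1/660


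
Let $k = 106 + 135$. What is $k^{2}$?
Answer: $58081$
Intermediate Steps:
$k = 241$
$k^{2} = 241^{2} = 58081$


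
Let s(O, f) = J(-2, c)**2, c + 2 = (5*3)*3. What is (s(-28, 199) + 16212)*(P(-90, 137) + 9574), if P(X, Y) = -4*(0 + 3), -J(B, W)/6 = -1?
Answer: 155363376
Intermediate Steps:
c = 43 (c = -2 + (5*3)*3 = -2 + 15*3 = -2 + 45 = 43)
J(B, W) = 6 (J(B, W) = -6*(-1) = 6)
s(O, f) = 36 (s(O, f) = 6**2 = 36)
P(X, Y) = -12 (P(X, Y) = -4*3 = -12)
(s(-28, 199) + 16212)*(P(-90, 137) + 9574) = (36 + 16212)*(-12 + 9574) = 16248*9562 = 155363376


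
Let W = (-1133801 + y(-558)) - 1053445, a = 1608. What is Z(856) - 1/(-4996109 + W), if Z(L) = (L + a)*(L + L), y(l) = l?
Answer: 30304388713985/7183913 ≈ 4.2184e+6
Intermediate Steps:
Z(L) = 2*L*(1608 + L) (Z(L) = (L + 1608)*(L + L) = (1608 + L)*(2*L) = 2*L*(1608 + L))
W = -2187804 (W = (-1133801 - 558) - 1053445 = -1134359 - 1053445 = -2187804)
Z(856) - 1/(-4996109 + W) = 2*856*(1608 + 856) - 1/(-4996109 - 2187804) = 2*856*2464 - 1/(-7183913) = 4218368 - 1*(-1/7183913) = 4218368 + 1/7183913 = 30304388713985/7183913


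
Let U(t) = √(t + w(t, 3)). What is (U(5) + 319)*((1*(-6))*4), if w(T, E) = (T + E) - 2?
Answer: -7656 - 24*√11 ≈ -7735.6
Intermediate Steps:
w(T, E) = -2 + E + T (w(T, E) = (E + T) - 2 = -2 + E + T)
U(t) = √(1 + 2*t) (U(t) = √(t + (-2 + 3 + t)) = √(t + (1 + t)) = √(1 + 2*t))
(U(5) + 319)*((1*(-6))*4) = (√(1 + 2*5) + 319)*((1*(-6))*4) = (√(1 + 10) + 319)*(-6*4) = (√11 + 319)*(-24) = (319 + √11)*(-24) = -7656 - 24*√11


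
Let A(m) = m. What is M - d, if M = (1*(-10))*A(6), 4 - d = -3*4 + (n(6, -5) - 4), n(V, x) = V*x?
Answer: -110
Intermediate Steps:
d = 50 (d = 4 - (-3*4 + (6*(-5) - 4)) = 4 - (-12 + (-30 - 4)) = 4 - (-12 - 34) = 4 - 1*(-46) = 4 + 46 = 50)
M = -60 (M = (1*(-10))*6 = -10*6 = -60)
M - d = -60 - 1*50 = -60 - 50 = -110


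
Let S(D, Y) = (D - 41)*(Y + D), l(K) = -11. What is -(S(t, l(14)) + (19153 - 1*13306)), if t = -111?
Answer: -24391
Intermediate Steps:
S(D, Y) = (-41 + D)*(D + Y)
-(S(t, l(14)) + (19153 - 1*13306)) = -(((-111)² - 41*(-111) - 41*(-11) - 111*(-11)) + (19153 - 1*13306)) = -((12321 + 4551 + 451 + 1221) + (19153 - 13306)) = -(18544 + 5847) = -1*24391 = -24391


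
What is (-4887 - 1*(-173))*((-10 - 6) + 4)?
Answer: 56568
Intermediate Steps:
(-4887 - 1*(-173))*((-10 - 6) + 4) = (-4887 + 173)*(-16 + 4) = -4714*(-12) = 56568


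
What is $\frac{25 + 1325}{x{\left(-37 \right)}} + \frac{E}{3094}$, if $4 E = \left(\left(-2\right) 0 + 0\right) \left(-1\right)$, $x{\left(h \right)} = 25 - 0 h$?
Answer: $54$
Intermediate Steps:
$x{\left(h \right)} = 25$ ($x{\left(h \right)} = 25 - 0 = 25 + 0 = 25$)
$E = 0$ ($E = \frac{\left(\left(-2\right) 0 + 0\right) \left(-1\right)}{4} = \frac{\left(0 + 0\right) \left(-1\right)}{4} = \frac{0 \left(-1\right)}{4} = \frac{1}{4} \cdot 0 = 0$)
$\frac{25 + 1325}{x{\left(-37 \right)}} + \frac{E}{3094} = \frac{25 + 1325}{25} + \frac{0}{3094} = 1350 \cdot \frac{1}{25} + 0 \cdot \frac{1}{3094} = 54 + 0 = 54$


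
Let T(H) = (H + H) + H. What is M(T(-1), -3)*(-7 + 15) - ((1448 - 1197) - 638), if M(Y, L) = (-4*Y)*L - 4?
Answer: 67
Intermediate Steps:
T(H) = 3*H (T(H) = 2*H + H = 3*H)
M(Y, L) = -4 - 4*L*Y (M(Y, L) = -4*L*Y - 4 = -4 - 4*L*Y)
M(T(-1), -3)*(-7 + 15) - ((1448 - 1197) - 638) = (-4 - 4*(-3)*3*(-1))*(-7 + 15) - ((1448 - 1197) - 638) = (-4 - 4*(-3)*(-3))*8 - (251 - 638) = (-4 - 36)*8 - 1*(-387) = -40*8 + 387 = -320 + 387 = 67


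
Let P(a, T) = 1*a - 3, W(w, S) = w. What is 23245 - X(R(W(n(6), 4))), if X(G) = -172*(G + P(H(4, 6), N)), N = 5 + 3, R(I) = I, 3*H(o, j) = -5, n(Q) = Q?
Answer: 70423/3 ≈ 23474.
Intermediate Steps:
H(o, j) = -5/3 (H(o, j) = (⅓)*(-5) = -5/3)
N = 8
P(a, T) = -3 + a (P(a, T) = a - 3 = -3 + a)
X(G) = 2408/3 - 172*G (X(G) = -172*(G + (-3 - 5/3)) = -172*(G - 14/3) = -172*(-14/3 + G) = 2408/3 - 172*G)
23245 - X(R(W(n(6), 4))) = 23245 - (2408/3 - 172*6) = 23245 - (2408/3 - 1032) = 23245 - 1*(-688/3) = 23245 + 688/3 = 70423/3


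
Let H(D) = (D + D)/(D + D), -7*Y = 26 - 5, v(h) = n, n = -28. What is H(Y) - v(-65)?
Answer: 29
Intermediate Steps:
v(h) = -28
Y = -3 (Y = -(26 - 5)/7 = -⅐*21 = -3)
H(D) = 1 (H(D) = (2*D)/((2*D)) = (2*D)*(1/(2*D)) = 1)
H(Y) - v(-65) = 1 - 1*(-28) = 1 + 28 = 29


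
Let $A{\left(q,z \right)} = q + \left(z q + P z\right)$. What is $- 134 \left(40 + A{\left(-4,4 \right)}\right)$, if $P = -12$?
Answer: $3752$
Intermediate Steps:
$A{\left(q,z \right)} = q - 12 z + q z$ ($A{\left(q,z \right)} = q + \left(z q - 12 z\right) = q + \left(q z - 12 z\right) = q + \left(- 12 z + q z\right) = q - 12 z + q z$)
$- 134 \left(40 + A{\left(-4,4 \right)}\right) = - 134 \left(40 - 68\right) = \left(-134\right) \left(-28\right) = 3752$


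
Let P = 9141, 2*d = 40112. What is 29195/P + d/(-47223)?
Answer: 36222533/13080771 ≈ 2.7691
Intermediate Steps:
d = 20056 (d = (½)*40112 = 20056)
29195/P + d/(-47223) = 29195/9141 + 20056/(-47223) = 29195*(1/9141) + 20056*(-1/47223) = 29195/9141 - 20056/47223 = 36222533/13080771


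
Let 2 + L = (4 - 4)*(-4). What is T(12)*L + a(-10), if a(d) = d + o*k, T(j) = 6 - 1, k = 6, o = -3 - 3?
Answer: -56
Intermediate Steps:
o = -6
T(j) = 5
a(d) = -36 + d (a(d) = d - 6*6 = d - 36 = -36 + d)
L = -2 (L = -2 + (4 - 4)*(-4) = -2 + 0*(-4) = -2 + 0 = -2)
T(12)*L + a(-10) = 5*(-2) + (-36 - 10) = -10 - 46 = -56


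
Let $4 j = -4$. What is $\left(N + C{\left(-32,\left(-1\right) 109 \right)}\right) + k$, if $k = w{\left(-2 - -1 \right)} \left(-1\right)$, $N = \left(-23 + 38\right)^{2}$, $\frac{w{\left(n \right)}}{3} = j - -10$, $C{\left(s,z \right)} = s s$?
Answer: $1222$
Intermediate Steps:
$j = -1$ ($j = \frac{1}{4} \left(-4\right) = -1$)
$C{\left(s,z \right)} = s^{2}$
$w{\left(n \right)} = 27$ ($w{\left(n \right)} = 3 \left(-1 - -10\right) = 3 \left(-1 + 10\right) = 3 \cdot 9 = 27$)
$N = 225$ ($N = 15^{2} = 225$)
$k = -27$ ($k = 27 \left(-1\right) = -27$)
$\left(N + C{\left(-32,\left(-1\right) 109 \right)}\right) + k = \left(225 + \left(-32\right)^{2}\right) - 27 = \left(225 + 1024\right) - 27 = 1249 - 27 = 1222$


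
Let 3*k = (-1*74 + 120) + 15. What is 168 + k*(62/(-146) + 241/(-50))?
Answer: 223959/3650 ≈ 61.359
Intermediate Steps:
k = 61/3 (k = ((-1*74 + 120) + 15)/3 = ((-74 + 120) + 15)/3 = (46 + 15)/3 = (1/3)*61 = 61/3 ≈ 20.333)
168 + k*(62/(-146) + 241/(-50)) = 168 + 61*(62/(-146) + 241/(-50))/3 = 168 + 61*(62*(-1/146) + 241*(-1/50))/3 = 168 + 61*(-31/73 - 241/50)/3 = 168 + (61/3)*(-19143/3650) = 168 - 389241/3650 = 223959/3650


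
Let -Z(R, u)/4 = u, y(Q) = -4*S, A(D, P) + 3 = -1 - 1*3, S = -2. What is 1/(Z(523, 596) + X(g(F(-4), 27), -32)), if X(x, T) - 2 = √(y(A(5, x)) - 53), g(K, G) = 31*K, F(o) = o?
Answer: -794/1891323 - I*√5/1891323 ≈ -0.00041981 - 1.1823e-6*I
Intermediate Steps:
A(D, P) = -7 (A(D, P) = -3 + (-1 - 1*3) = -3 + (-1 - 3) = -3 - 4 = -7)
y(Q) = 8 (y(Q) = -4*(-2) = 8)
Z(R, u) = -4*u
X(x, T) = 2 + 3*I*√5 (X(x, T) = 2 + √(8 - 53) = 2 + √(-45) = 2 + 3*I*√5)
1/(Z(523, 596) + X(g(F(-4), 27), -32)) = 1/(-4*596 + (2 + 3*I*√5)) = 1/(-2384 + (2 + 3*I*√5)) = 1/(-2382 + 3*I*√5)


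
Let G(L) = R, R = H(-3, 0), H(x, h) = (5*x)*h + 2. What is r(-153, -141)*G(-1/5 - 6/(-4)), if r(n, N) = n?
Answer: -306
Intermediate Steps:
H(x, h) = 2 + 5*h*x (H(x, h) = 5*h*x + 2 = 2 + 5*h*x)
R = 2 (R = 2 + 5*0*(-3) = 2 + 0 = 2)
G(L) = 2
r(-153, -141)*G(-1/5 - 6/(-4)) = -153*2 = -306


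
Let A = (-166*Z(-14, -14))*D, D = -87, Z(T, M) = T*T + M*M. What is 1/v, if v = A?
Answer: 1/5661264 ≈ 1.7664e-7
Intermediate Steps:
Z(T, M) = M² + T² (Z(T, M) = T² + M² = M² + T²)
A = 5661264 (A = -166*((-14)² + (-14)²)*(-87) = -166*(196 + 196)*(-87) = -166*392*(-87) = -65072*(-87) = 5661264)
v = 5661264
1/v = 1/5661264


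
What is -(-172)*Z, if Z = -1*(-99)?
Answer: 17028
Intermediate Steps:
Z = 99
-(-172)*Z = -(-172)*99 = -1*(-17028) = 17028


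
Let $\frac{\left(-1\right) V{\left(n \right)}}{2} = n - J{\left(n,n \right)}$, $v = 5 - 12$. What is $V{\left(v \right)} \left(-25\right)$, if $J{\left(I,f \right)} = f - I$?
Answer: $-350$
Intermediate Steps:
$v = -7$ ($v = 5 - 12 = -7$)
$V{\left(n \right)} = - 2 n$ ($V{\left(n \right)} = - 2 \left(n - \left(n - n\right)\right) = - 2 \left(n - 0\right) = - 2 \left(n + 0\right) = - 2 n$)
$V{\left(v \right)} \left(-25\right) = \left(-2\right) \left(-7\right) \left(-25\right) = 14 \left(-25\right) = -350$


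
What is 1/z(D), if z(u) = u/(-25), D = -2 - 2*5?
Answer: 25/12 ≈ 2.0833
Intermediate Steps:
D = -12 (D = -2 - 10 = -12)
z(u) = -u/25 (z(u) = u*(-1/25) = -u/25)
1/z(D) = 1/(-1/25*(-12)) = 1/(12/25) = 25/12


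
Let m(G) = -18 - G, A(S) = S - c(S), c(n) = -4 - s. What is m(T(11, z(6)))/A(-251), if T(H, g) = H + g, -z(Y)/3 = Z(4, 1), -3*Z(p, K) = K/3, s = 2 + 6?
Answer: 88/717 ≈ 0.12273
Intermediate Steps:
s = 8
c(n) = -12 (c(n) = -4 - 1*8 = -4 - 8 = -12)
Z(p, K) = -K/9 (Z(p, K) = -K/(3*3) = -K/9)
z(Y) = ⅓ (z(Y) = -(-1)/3 = -3*(-⅑) = ⅓)
A(S) = 12 + S (A(S) = S - 1*(-12) = S + 12 = 12 + S)
m(T(11, z(6)))/A(-251) = (-18 - (11 + ⅓))/(12 - 251) = (-18 - 1*34/3)/(-239) = (-18 - 34/3)*(-1/239) = -88/3*(-1/239) = 88/717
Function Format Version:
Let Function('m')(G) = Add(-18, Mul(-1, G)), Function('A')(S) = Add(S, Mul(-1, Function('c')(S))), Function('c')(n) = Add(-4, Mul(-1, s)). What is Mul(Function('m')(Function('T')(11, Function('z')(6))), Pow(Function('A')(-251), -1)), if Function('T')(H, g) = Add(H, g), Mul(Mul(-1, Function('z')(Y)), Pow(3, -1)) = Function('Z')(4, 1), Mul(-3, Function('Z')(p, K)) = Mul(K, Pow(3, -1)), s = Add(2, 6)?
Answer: Rational(88, 717) ≈ 0.12273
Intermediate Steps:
s = 8
Function('c')(n) = -12 (Function('c')(n) = Add(-4, Mul(-1, 8)) = Add(-4, -8) = -12)
Function('Z')(p, K) = Mul(Rational(-1, 9), K) (Function('Z')(p, K) = Mul(Rational(-1, 3), Mul(K, Pow(3, -1))) = Mul(Rational(-1, 3), Mul(K, Rational(1, 3))) = Mul(Rational(-1, 3), Mul(Rational(1, 3), K)) = Mul(Rational(-1, 9), K))
Function('z')(Y) = Rational(1, 3) (Function('z')(Y) = Mul(-3, Mul(Rational(-1, 9), 1)) = Mul(-3, Rational(-1, 9)) = Rational(1, 3))
Function('A')(S) = Add(12, S) (Function('A')(S) = Add(S, Mul(-1, -12)) = Add(S, 12) = Add(12, S))
Mul(Function('m')(Function('T')(11, Function('z')(6))), Pow(Function('A')(-251), -1)) = Mul(Add(-18, Mul(-1, Add(11, Rational(1, 3)))), Pow(Add(12, -251), -1)) = Mul(Add(-18, Mul(-1, Rational(34, 3))), Pow(-239, -1)) = Mul(Add(-18, Rational(-34, 3)), Rational(-1, 239)) = Mul(Rational(-88, 3), Rational(-1, 239)) = Rational(88, 717)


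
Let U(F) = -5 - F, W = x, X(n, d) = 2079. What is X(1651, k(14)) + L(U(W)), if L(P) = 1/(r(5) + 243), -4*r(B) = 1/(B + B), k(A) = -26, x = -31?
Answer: 20205841/9719 ≈ 2079.0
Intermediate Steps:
W = -31
r(B) = -1/(8*B) (r(B) = -1/(4*(B + B)) = -1/(2*B)/4 = -1/(8*B))
L(P) = 40/9719 (L(P) = 1/(-⅛/5 + 243) = 1/(-⅛*⅕ + 243) = 1/(-1/40 + 243) = 1/(9719/40) = 40/9719)
X(1651, k(14)) + L(U(W)) = 2079 + 40/9719 = 20205841/9719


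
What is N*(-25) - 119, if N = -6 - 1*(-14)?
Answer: -319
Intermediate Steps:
N = 8 (N = -6 + 14 = 8)
N*(-25) - 119 = 8*(-25) - 119 = -200 - 119 = -319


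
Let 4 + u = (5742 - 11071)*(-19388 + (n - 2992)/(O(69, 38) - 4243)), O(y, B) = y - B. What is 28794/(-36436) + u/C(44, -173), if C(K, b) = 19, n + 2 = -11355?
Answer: 1321113540994979/242991684 ≈ 5.4369e+6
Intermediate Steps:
n = -11357 (n = -2 - 11355 = -11357)
u = 145033893185/1404 (u = -4 + (5742 - 11071)*(-19388 + (-11357 - 2992)/((69 - 1*38) - 4243)) = -4 - 5329*(-19388 - 14349/((69 - 38) - 4243)) = -4 - 5329*(-19388 - 14349/(31 - 4243)) = -4 - 5329*(-19388 - 14349/(-4212)) = -4 - 5329*(-19388 - 14349*(-1/4212)) = -4 - 5329*(-19388 + 4783/1404) = -4 - 5329*(-27215969/1404) = -4 + 145033898801/1404 = 145033893185/1404 ≈ 1.0330e+8)
28794/(-36436) + u/C(44, -173) = 28794/(-36436) + (145033893185/1404)/19 = 28794*(-1/36436) + (145033893185/1404)*(1/19) = -14397/18218 + 145033893185/26676 = 1321113540994979/242991684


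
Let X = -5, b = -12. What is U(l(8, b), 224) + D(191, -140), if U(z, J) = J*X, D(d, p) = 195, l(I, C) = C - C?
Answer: -925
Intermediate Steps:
l(I, C) = 0
U(z, J) = -5*J (U(z, J) = J*(-5) = -5*J)
U(l(8, b), 224) + D(191, -140) = -5*224 + 195 = -1120 + 195 = -925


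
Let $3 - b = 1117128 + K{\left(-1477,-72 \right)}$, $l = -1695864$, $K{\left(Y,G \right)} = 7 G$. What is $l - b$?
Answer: $-579243$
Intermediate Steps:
$b = -1116621$ ($b = 3 - \left(1117128 + 7 \left(-72\right)\right) = 3 - \left(1117128 - 504\right) = 3 - 1116624 = -1116621$)
$l - b = -1695864 - -1116621 = -1695864 + 1116621 = -579243$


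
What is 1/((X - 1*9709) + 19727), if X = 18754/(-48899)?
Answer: 48899/489851428 ≈ 9.9824e-5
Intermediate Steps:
X = -18754/48899 (X = 18754*(-1/48899) = -18754/48899 ≈ -0.38353)
1/((X - 1*9709) + 19727) = 1/((-18754/48899 - 1*9709) + 19727) = 1/((-18754/48899 - 9709) + 19727) = 1/(-474779145/48899 + 19727) = 1/(489851428/48899) = 48899/489851428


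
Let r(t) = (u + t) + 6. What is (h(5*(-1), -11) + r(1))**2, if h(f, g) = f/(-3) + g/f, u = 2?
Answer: 37249/225 ≈ 165.55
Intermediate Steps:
h(f, g) = -f/3 + g/f (h(f, g) = f*(-1/3) + g/f = -f/3 + g/f)
r(t) = 8 + t (r(t) = (2 + t) + 6 = 8 + t)
(h(5*(-1), -11) + r(1))**2 = ((-5*(-1)/3 - 11/(5*(-1))) + (8 + 1))**2 = ((-1/3*(-5) - 11/(-5)) + 9)**2 = ((5/3 - 11*(-1/5)) + 9)**2 = ((5/3 + 11/5) + 9)**2 = (58/15 + 9)**2 = (193/15)**2 = 37249/225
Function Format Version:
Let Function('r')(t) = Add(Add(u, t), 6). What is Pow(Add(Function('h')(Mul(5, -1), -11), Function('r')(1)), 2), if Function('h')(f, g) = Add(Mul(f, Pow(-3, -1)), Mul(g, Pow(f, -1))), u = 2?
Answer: Rational(37249, 225) ≈ 165.55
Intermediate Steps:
Function('h')(f, g) = Add(Mul(Rational(-1, 3), f), Mul(g, Pow(f, -1))) (Function('h')(f, g) = Add(Mul(f, Rational(-1, 3)), Mul(g, Pow(f, -1))) = Add(Mul(Rational(-1, 3), f), Mul(g, Pow(f, -1))))
Function('r')(t) = Add(8, t) (Function('r')(t) = Add(Add(2, t), 6) = Add(8, t))
Pow(Add(Function('h')(Mul(5, -1), -11), Function('r')(1)), 2) = Pow(Add(Add(Mul(Rational(-1, 3), Mul(5, -1)), Mul(-11, Pow(Mul(5, -1), -1))), Add(8, 1)), 2) = Pow(Add(Add(Mul(Rational(-1, 3), -5), Mul(-11, Pow(-5, -1))), 9), 2) = Pow(Add(Add(Rational(5, 3), Mul(-11, Rational(-1, 5))), 9), 2) = Pow(Add(Add(Rational(5, 3), Rational(11, 5)), 9), 2) = Pow(Add(Rational(58, 15), 9), 2) = Pow(Rational(193, 15), 2) = Rational(37249, 225)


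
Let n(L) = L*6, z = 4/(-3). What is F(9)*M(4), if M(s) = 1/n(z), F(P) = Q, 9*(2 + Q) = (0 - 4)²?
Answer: 1/36 ≈ 0.027778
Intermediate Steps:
z = -4/3 (z = 4*(-⅓) = -4/3 ≈ -1.3333)
Q = -2/9 (Q = -2 + (0 - 4)²/9 = -2 + (⅑)*(-4)² = -2 + (⅑)*16 = -2 + 16/9 = -2/9 ≈ -0.22222)
F(P) = -2/9
n(L) = 6*L
M(s) = -⅛ (M(s) = 1/(6*(-4/3)) = 1/(-8) = -⅛)
F(9)*M(4) = -2/9*(-⅛) = 1/36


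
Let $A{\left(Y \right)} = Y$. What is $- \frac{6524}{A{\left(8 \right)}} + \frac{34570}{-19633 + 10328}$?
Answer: $- \frac{3049119}{3722} \approx -819.21$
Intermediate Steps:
$- \frac{6524}{A{\left(8 \right)}} + \frac{34570}{-19633 + 10328} = - \frac{6524}{8} + \frac{34570}{-19633 + 10328} = \left(-6524\right) \frac{1}{8} + \frac{34570}{-9305} = - \frac{1631}{2} + 34570 \left(- \frac{1}{9305}\right) = - \frac{1631}{2} - \frac{6914}{1861} = - \frac{3049119}{3722}$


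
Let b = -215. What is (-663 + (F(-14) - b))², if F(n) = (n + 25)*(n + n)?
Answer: 571536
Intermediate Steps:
F(n) = 2*n*(25 + n) (F(n) = (25 + n)*(2*n) = 2*n*(25 + n))
(-663 + (F(-14) - b))² = (-663 + (2*(-14)*(25 - 14) - 1*(-215)))² = (-663 + (2*(-14)*11 + 215))² = (-663 + (-308 + 215))² = (-663 - 93)² = (-756)² = 571536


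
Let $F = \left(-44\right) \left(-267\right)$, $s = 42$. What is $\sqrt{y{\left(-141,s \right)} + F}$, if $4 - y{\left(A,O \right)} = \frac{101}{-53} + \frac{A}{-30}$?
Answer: $\frac{\sqrt{3300351870}}{530} \approx 108.39$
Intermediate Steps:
$y{\left(A,O \right)} = \frac{313}{53} + \frac{A}{30}$ ($y{\left(A,O \right)} = 4 - \left(\frac{101}{-53} + \frac{A}{-30}\right) = 4 - \left(101 \left(- \frac{1}{53}\right) + A \left(- \frac{1}{30}\right)\right) = 4 - \left(- \frac{101}{53} - \frac{A}{30}\right) = 4 + \left(\frac{101}{53} + \frac{A}{30}\right) = \frac{313}{53} + \frac{A}{30}$)
$F = 11748$
$\sqrt{y{\left(-141,s \right)} + F} = \sqrt{\left(\frac{313}{53} + \frac{1}{30} \left(-141\right)\right) + 11748} = \sqrt{\left(\frac{313}{53} - \frac{47}{10}\right) + 11748} = \sqrt{\frac{639}{530} + 11748} = \sqrt{\frac{6227079}{530}} = \frac{\sqrt{3300351870}}{530}$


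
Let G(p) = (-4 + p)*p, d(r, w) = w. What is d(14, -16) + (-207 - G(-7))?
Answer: -300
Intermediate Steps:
G(p) = p*(-4 + p)
d(14, -16) + (-207 - G(-7)) = -16 + (-207 - (-7)*(-4 - 7)) = -16 + (-207 - (-7)*(-11)) = -16 + (-207 - 1*77) = -16 + (-207 - 77) = -16 - 284 = -300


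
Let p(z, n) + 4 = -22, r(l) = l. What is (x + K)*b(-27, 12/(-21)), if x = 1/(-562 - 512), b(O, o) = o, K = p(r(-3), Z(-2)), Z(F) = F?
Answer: 55850/3759 ≈ 14.858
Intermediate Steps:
p(z, n) = -26 (p(z, n) = -4 - 22 = -26)
K = -26
x = -1/1074 (x = 1/(-1074) = -1/1074 ≈ -0.00093110)
(x + K)*b(-27, 12/(-21)) = (-1/1074 - 26)*(12/(-21)) = -55850*(-1)/(179*21) = -27925/1074*(-4/7) = 55850/3759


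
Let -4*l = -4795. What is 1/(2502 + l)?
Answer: 4/14803 ≈ 0.00027022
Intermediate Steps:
l = 4795/4 (l = -¼*(-4795) = 4795/4 ≈ 1198.8)
1/(2502 + l) = 1/(2502 + 4795/4) = 1/(14803/4) = 4/14803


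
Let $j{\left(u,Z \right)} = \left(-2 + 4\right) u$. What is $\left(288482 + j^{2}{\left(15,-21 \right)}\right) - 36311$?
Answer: $253071$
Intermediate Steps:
$j{\left(u,Z \right)} = 2 u$
$\left(288482 + j^{2}{\left(15,-21 \right)}\right) - 36311 = \left(288482 + \left(2 \cdot 15\right)^{2}\right) - 36311 = \left(288482 + 30^{2}\right) - 36311 = \left(288482 + 900\right) - 36311 = 289382 - 36311 = 253071$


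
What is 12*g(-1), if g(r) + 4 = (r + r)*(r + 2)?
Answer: -72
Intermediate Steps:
g(r) = -4 + 2*r*(2 + r) (g(r) = -4 + (r + r)*(r + 2) = -4 + (2*r)*(2 + r) = -4 + 2*r*(2 + r))
12*g(-1) = 12*(-4 + 2*(-1)² + 4*(-1)) = 12*(-4 + 2*1 - 4) = 12*(-4 + 2 - 4) = 12*(-6) = -72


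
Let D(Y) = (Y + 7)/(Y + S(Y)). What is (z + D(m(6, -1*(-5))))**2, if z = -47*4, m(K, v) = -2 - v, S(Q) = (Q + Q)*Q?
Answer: 35344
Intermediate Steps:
S(Q) = 2*Q**2 (S(Q) = (2*Q)*Q = 2*Q**2)
z = -188
D(Y) = (7 + Y)/(Y + 2*Y**2) (D(Y) = (Y + 7)/(Y + 2*Y**2) = (7 + Y)/(Y + 2*Y**2))
(z + D(m(6, -1*(-5))))**2 = (-188 + (7 + (-2 - (-1)*(-5)))/((-2 - (-1)*(-5))*(1 + 2*(-2 - (-1)*(-5)))))**2 = (-188 + (7 + (-2 - 1*5))/((-2 - 1*5)*(1 + 2*(-2 - 1*5))))**2 = (-188 + (7 + (-2 - 5))/((-2 - 5)*(1 + 2*(-2 - 5))))**2 = (-188 + (7 - 7)/((-7)*(1 + 2*(-7))))**2 = (-188 - 1/7*0/(1 - 14))**2 = (-188 - 1/7*0/(-13))**2 = (-188 - 1/7*(-1/13)*0)**2 = (-188 + 0)**2 = (-188)**2 = 35344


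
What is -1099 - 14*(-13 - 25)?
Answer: -567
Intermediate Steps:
-1099 - 14*(-13 - 25) = -1099 - 14*(-38) = -1099 + 532 = -567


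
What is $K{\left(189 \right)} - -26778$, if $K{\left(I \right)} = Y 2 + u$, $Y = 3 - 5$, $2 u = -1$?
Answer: $\frac{53547}{2} \approx 26774.0$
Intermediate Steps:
$u = - \frac{1}{2}$ ($u = \frac{1}{2} \left(-1\right) = - \frac{1}{2} \approx -0.5$)
$Y = -2$
$K{\left(I \right)} = - \frac{9}{2}$ ($K{\left(I \right)} = \left(-2\right) 2 - \frac{1}{2} = -4 - \frac{1}{2} = - \frac{9}{2}$)
$K{\left(189 \right)} - -26778 = - \frac{9}{2} - -26778 = - \frac{9}{2} + 26778 = \frac{53547}{2}$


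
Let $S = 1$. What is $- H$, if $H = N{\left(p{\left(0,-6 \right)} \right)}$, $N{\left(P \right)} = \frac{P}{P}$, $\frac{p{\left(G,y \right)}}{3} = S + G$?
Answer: $-1$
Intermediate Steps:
$p{\left(G,y \right)} = 3 + 3 G$ ($p{\left(G,y \right)} = 3 \left(1 + G\right) = 3 + 3 G$)
$N{\left(P \right)} = 1$
$H = 1$
$- H = \left(-1\right) 1 = -1$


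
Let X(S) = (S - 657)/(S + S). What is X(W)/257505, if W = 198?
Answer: -17/3776740 ≈ -4.5012e-6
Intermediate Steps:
X(S) = (-657 + S)/(2*S) (X(S) = (-657 + S)/((2*S)) = (-657 + S)*(1/(2*S)) = (-657 + S)/(2*S))
X(W)/257505 = ((½)*(-657 + 198)/198)/257505 = ((½)*(1/198)*(-459))*(1/257505) = -51/44*1/257505 = -17/3776740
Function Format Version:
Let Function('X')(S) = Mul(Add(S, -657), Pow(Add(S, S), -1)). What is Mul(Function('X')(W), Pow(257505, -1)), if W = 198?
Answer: Rational(-17, 3776740) ≈ -4.5012e-6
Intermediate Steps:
Function('X')(S) = Mul(Rational(1, 2), Pow(S, -1), Add(-657, S)) (Function('X')(S) = Mul(Add(-657, S), Pow(Mul(2, S), -1)) = Mul(Add(-657, S), Mul(Rational(1, 2), Pow(S, -1))) = Mul(Rational(1, 2), Pow(S, -1), Add(-657, S)))
Mul(Function('X')(W), Pow(257505, -1)) = Mul(Mul(Rational(1, 2), Pow(198, -1), Add(-657, 198)), Pow(257505, -1)) = Mul(Mul(Rational(1, 2), Rational(1, 198), -459), Rational(1, 257505)) = Mul(Rational(-51, 44), Rational(1, 257505)) = Rational(-17, 3776740)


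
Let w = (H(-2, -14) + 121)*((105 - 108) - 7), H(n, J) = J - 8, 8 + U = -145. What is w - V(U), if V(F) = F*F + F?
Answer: -24246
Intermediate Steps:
U = -153 (U = -8 - 145 = -153)
H(n, J) = -8 + J
V(F) = F + F² (V(F) = F² + F = F + F²)
w = -990 (w = ((-8 - 14) + 121)*((105 - 108) - 7) = (-22 + 121)*(-3 - 7) = 99*(-10) = -990)
w - V(U) = -990 - (-153)*(1 - 153) = -990 - (-153)*(-152) = -990 - 1*23256 = -990 - 23256 = -24246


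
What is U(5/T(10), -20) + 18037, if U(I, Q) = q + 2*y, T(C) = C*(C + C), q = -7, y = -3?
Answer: 18024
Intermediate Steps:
T(C) = 2*C² (T(C) = C*(2*C) = 2*C²)
U(I, Q) = -13 (U(I, Q) = -7 + 2*(-3) = -7 - 6 = -13)
U(5/T(10), -20) + 18037 = -13 + 18037 = 18024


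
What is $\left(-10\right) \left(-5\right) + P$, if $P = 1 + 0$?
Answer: $51$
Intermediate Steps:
$P = 1$
$\left(-10\right) \left(-5\right) + P = \left(-10\right) \left(-5\right) + 1 = 50 + 1 = 51$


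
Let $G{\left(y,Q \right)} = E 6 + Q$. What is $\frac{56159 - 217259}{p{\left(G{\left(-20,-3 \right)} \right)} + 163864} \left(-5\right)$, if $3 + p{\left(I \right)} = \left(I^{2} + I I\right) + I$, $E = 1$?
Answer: $\frac{402750}{81941} \approx 4.9151$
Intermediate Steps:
$G{\left(y,Q \right)} = 6 + Q$ ($G{\left(y,Q \right)} = 1 \cdot 6 + Q = 6 + Q$)
$p{\left(I \right)} = -3 + I + 2 I^{2}$ ($p{\left(I \right)} = -3 + \left(\left(I^{2} + I I\right) + I\right) = -3 + \left(\left(I^{2} + I^{2}\right) + I\right) = -3 + \left(2 I^{2} + I\right) = -3 + \left(I + 2 I^{2}\right) = -3 + I + 2 I^{2}$)
$\frac{56159 - 217259}{p{\left(G{\left(-20,-3 \right)} \right)} + 163864} \left(-5\right) = \frac{56159 - 217259}{\left(-3 + \left(6 - 3\right) + 2 \left(6 - 3\right)^{2}\right) + 163864} \left(-5\right) = - \frac{161100}{\left(-3 + 3 + 2 \cdot 3^{2}\right) + 163864} \left(-5\right) = - \frac{161100}{\left(-3 + 3 + 2 \cdot 9\right) + 163864} \left(-5\right) = - \frac{161100}{\left(-3 + 3 + 18\right) + 163864} \left(-5\right) = - \frac{161100}{18 + 163864} \left(-5\right) = - \frac{161100}{163882} \left(-5\right) = \left(-161100\right) \frac{1}{163882} \left(-5\right) = \left(- \frac{80550}{81941}\right) \left(-5\right) = \frac{402750}{81941}$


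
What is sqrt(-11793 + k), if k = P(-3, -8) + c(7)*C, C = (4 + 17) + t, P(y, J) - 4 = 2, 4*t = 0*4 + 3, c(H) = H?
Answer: 3*I*sqrt(5171)/2 ≈ 107.86*I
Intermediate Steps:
t = 3/4 (t = (0*4 + 3)/4 = (0 + 3)/4 = (1/4)*3 = 3/4 ≈ 0.75000)
P(y, J) = 6 (P(y, J) = 4 + 2 = 6)
C = 87/4 (C = (4 + 17) + 3/4 = 21 + 3/4 = 87/4 ≈ 21.750)
k = 633/4 (k = 6 + 7*(87/4) = 6 + 609/4 = 633/4 ≈ 158.25)
sqrt(-11793 + k) = sqrt(-11793 + 633/4) = sqrt(-46539/4) = 3*I*sqrt(5171)/2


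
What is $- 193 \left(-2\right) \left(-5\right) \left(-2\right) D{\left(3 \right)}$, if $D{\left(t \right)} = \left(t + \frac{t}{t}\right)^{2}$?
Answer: $61760$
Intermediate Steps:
$D{\left(t \right)} = \left(1 + t\right)^{2}$ ($D{\left(t \right)} = \left(t + 1\right)^{2} = \left(1 + t\right)^{2}$)
$- 193 \left(-2\right) \left(-5\right) \left(-2\right) D{\left(3 \right)} = - 193 \left(-2\right) \left(-5\right) \left(-2\right) \left(1 + 3\right)^{2} = - 193 \cdot 10 \left(-2\right) 4^{2} = \left(-193\right) \left(-20\right) 16 = 3860 \cdot 16 = 61760$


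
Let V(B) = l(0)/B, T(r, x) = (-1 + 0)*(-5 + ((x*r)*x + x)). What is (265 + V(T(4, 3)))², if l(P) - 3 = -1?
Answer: 20286016/289 ≈ 70194.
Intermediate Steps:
l(P) = 2 (l(P) = 3 - 1 = 2)
T(r, x) = 5 - x - r*x² (T(r, x) = -(-5 + ((r*x)*x + x)) = -(-5 + (r*x² + x)) = -(-5 + (x + r*x²)) = -(-5 + x + r*x²) = 5 - x - r*x²)
V(B) = 2/B
(265 + V(T(4, 3)))² = (265 + 2/(5 - 1*3 - 1*4*3²))² = (265 + 2/(5 - 3 - 1*4*9))² = (265 + 2/(5 - 3 - 36))² = (265 + 2/(-34))² = (265 + 2*(-1/34))² = (265 - 1/17)² = (4504/17)² = 20286016/289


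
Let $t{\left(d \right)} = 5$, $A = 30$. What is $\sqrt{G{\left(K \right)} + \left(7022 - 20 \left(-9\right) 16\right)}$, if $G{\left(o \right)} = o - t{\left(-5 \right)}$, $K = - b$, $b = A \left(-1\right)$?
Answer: $3 \sqrt{1103} \approx 99.634$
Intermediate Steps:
$b = -30$ ($b = 30 \left(-1\right) = -30$)
$K = 30$ ($K = \left(-1\right) \left(-30\right) = 30$)
$G{\left(o \right)} = -5 + o$ ($G{\left(o \right)} = o - 5 = -5 + o$)
$\sqrt{G{\left(K \right)} + \left(7022 - 20 \left(-9\right) 16\right)} = \sqrt{\left(-5 + 30\right) + \left(7022 - 20 \left(-9\right) 16\right)} = \sqrt{25 + \left(7022 - \left(-180\right) 16\right)} = \sqrt{25 + \left(7022 - -2880\right)} = \sqrt{25 + \left(7022 + 2880\right)} = \sqrt{25 + 9902} = \sqrt{9927} = 3 \sqrt{1103}$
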